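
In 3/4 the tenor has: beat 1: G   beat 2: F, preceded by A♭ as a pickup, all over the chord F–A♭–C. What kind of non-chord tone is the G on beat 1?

The harmony at that moment is F minor triad (F, A♭, C); G is not a chord tone.
It is approached by step down from A♭ and left by step down to F.
Step in, step out in the same direction — a passing tone.

Passing tone.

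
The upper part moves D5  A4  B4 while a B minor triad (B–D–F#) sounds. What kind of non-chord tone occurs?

The harmony at that moment is B minor triad (B, D, F#); A4 is not a chord tone.
It is approached by leap down from D5 and left by step up to B4.
Leap in, step out — an appoggiatura.

A4 is an appoggiatura.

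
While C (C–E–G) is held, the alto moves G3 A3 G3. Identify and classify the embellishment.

The harmony at that moment is C major triad (C, E, G); A3 is not a chord tone.
It is approached by step up from G3 and left by step down to G3.
Step away and step back to the same note — a neighbor tone (upper neighbor).

A3 is a neighbor tone.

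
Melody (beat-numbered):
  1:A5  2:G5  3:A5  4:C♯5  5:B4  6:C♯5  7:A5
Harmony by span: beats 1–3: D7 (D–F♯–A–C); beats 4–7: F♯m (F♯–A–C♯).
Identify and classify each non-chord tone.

The harmony at that moment is D dominant seventh chord (D, F♯, A, C); G5 is not a chord tone.
It is approached by step down from A5 and left by step up to A5.
Step away and step back to the same note — a neighbor tone (lower neighbor).
The harmony at that moment is F♯ minor triad (F♯, A, C♯); B4 is not a chord tone.
It is approached by step down from C♯5 and left by step up to C♯5.
Step away and step back to the same note — a neighbor tone (lower neighbor).

G5 (beat 2) — neighbor tone; B4 (beat 5) — neighbor tone.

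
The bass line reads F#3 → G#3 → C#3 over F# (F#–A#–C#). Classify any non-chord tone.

G#3 is an escape tone.

The harmony at that moment is F# major triad (F#, A#, C#); G#3 is not a chord tone.
It is approached by step up from F#3 and left by leap down to C#3.
Step in, leap out — an escape tone.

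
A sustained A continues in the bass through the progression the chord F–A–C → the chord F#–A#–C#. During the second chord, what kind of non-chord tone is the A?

The harmony at that moment is F# major triad (F#, A#, C#); A is not a chord tone.
It is held over (the same pitch as the preceding A) and then sustained as the same pitch into the next harmony.
Sustained through a change of harmony — a pedal tone.

Pedal tone (pedal point).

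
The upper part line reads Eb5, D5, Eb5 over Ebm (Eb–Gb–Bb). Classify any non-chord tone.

D5 is a neighbor tone.

The harmony at that moment is Eb minor triad (Eb, Gb, Bb); D5 is not a chord tone.
It is approached by step down from Eb5 and left by step up to Eb5.
Step away and step back to the same note — a neighbor tone (lower neighbor).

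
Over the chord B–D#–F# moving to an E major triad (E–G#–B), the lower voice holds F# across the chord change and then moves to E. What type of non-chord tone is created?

F# is a suspension.

The harmony at that moment is E major triad (E, G#, B); F# is not a chord tone.
It is held over (the same pitch as the preceding F#) and left by step down to E.
Held over from the previous chord and resolving down by step — a suspension.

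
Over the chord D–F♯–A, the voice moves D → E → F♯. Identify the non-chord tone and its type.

E is a passing tone.

The harmony at that moment is D major triad (D, F♯, A); E is not a chord tone.
It is approached by step up from D and left by step up to F♯.
Step in, step out in the same direction — a passing tone.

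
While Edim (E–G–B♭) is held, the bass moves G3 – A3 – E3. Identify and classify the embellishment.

A3 is an escape tone.

The harmony at that moment is E diminished triad (E, G, B♭); A3 is not a chord tone.
It is approached by step up from G3 and left by leap down to E3.
Step in, leap out — an escape tone.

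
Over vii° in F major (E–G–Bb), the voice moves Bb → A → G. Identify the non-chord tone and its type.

The harmony at that moment is E diminished triad (E, G, Bb); A is not a chord tone.
It is approached by step down from Bb and left by step down to G.
Step in, step out in the same direction — a passing tone.

A is a passing tone.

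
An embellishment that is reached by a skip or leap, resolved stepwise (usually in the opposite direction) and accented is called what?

Appoggiatura.

Approach: by leap. Departure: by step. Metric position: strong.
Leap in, step out, in a metrically strong position — an appoggiatura. (It is the mirror image of the escape tone, which steps in and leaps out from a weak position.)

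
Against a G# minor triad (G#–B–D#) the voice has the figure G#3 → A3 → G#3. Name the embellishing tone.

A3 is a neighbor tone.

The harmony at that moment is G# minor triad (G#, B, D#); A3 is not a chord tone.
It is approached by step up from G#3 and left by step down to G#3.
Step away and step back to the same note — a neighbor tone (upper neighbor).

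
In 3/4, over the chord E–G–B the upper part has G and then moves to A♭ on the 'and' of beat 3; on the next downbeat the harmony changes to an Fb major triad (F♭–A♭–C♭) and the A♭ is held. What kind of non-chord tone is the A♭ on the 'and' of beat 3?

The harmony at that moment is E minor triad (E, G, B); A♭ is not a chord tone.
It is approached by step up from G and then sustained as the same pitch into the next harmony.
Arriving early and becoming a chord tone when the harmony changes — an anticipation.

Anticipation.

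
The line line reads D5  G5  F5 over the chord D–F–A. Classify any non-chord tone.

The harmony at that moment is D minor triad (D, F, A); G5 is not a chord tone.
It is approached by leap up from D5 and left by step down to F5.
Leap in, step out — an appoggiatura.

G5 is an appoggiatura.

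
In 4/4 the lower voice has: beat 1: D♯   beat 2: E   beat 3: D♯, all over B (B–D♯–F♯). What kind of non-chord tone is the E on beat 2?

Upper neighbor tone.

The harmony at that moment is B major triad (B, D♯, F♯); E is not a chord tone.
It is approached by step up from D♯ and left by step down to D♯.
Step away and step back to the same note — a neighbor tone (upper neighbor).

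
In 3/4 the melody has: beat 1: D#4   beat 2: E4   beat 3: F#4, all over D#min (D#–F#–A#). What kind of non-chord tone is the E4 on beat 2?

Passing tone.

The harmony at that moment is D# minor triad (D#, F#, A#); E4 is not a chord tone.
It is approached by step up from D#4 and left by step up to F#4.
Step in, step out in the same direction — a passing tone.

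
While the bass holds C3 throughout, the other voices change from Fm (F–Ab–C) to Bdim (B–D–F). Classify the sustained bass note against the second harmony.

The harmony at that moment is B diminished triad (B, D, F); C3 is not a chord tone.
It is held over (the same pitch as the preceding C3) and then sustained as the same pitch into the next harmony.
Sustained through a change of harmony — a pedal tone.

Pedal tone (pedal point).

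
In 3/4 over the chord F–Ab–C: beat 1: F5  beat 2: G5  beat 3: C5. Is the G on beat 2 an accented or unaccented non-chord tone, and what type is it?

Unaccented escape tone.

The harmony at that moment is F minor triad (F, Ab, C); G5 is not a chord tone.
It is approached by step up from F5 and left by leap down to C5.
Step in, leap out — an escape tone.
It falls on a weak beat, so it is unaccented.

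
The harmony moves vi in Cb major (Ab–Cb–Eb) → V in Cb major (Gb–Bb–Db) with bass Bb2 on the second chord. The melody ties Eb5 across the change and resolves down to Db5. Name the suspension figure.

4–3 suspension.

At the second chord the bass is Bb2. The suspended Eb5 lies a fourth above the bass; after resolving down by step to Db5, the interval above the bass becomes a third.
Suspension figures are named by those two intervals: 4–3.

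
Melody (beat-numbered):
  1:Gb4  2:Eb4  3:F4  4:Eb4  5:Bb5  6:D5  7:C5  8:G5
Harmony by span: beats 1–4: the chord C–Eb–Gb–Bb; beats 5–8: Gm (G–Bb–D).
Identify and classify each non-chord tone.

F4 (beat 3) — neighbor tone; C5 (beat 7) — escape tone.

The harmony at that moment is C half-diminished seventh chord (C, Eb, Gb, Bb); F4 is not a chord tone.
It is approached by step up from Eb4 and left by step down to Eb4.
Step away and step back to the same note — a neighbor tone (upper neighbor).
The harmony at that moment is G minor triad (G, Bb, D); C5 is not a chord tone.
It is approached by step down from D5 and left by leap up to G5.
Step in, leap out — an escape tone.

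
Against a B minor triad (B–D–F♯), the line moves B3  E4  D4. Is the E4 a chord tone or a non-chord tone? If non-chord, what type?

Non-chord tone — an appoggiatura.

The harmony at that moment is B minor triad (B, D, F♯); E4 is not a chord tone.
It is approached by leap up from B3 and left by step down to D4.
Leap in, step out — an appoggiatura.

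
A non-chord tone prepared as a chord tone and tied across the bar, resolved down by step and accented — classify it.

Approach: by preparation — the pitch is first a chord tone, then held (tied or repeated) while the harmony changes under it. Departure: down by step. Metric position: strong.
A prepared dissonance that resolves downward by step — a suspension. (The same figure resolving upward would be a retardation.)

Suspension.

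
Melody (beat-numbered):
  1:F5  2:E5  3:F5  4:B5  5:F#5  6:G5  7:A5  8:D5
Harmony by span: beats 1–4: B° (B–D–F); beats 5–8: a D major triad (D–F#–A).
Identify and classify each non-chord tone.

E5 (beat 2) — neighbor tone; G5 (beat 6) — passing tone.

The harmony at that moment is B diminished triad (B, D, F); E5 is not a chord tone.
It is approached by step down from F5 and left by step up to F5.
Step away and step back to the same note — a neighbor tone (lower neighbor).
The harmony at that moment is D major triad (D, F#, A); G5 is not a chord tone.
It is approached by step up from F#5 and left by step up to A5.
Step in, step out in the same direction — a passing tone.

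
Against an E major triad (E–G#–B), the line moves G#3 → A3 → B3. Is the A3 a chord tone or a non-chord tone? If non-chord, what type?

The harmony at that moment is E major triad (E, G#, B); A3 is not a chord tone.
It is approached by step up from G#3 and left by step up to B3.
Step in, step out in the same direction — a passing tone.

Non-chord tone — a passing tone.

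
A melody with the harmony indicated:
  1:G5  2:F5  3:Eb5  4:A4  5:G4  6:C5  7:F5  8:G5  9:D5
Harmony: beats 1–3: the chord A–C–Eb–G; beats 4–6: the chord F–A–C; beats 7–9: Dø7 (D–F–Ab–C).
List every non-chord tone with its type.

The harmony at that moment is A half-diminished seventh chord (A, C, Eb, G); F5 is not a chord tone.
It is approached by step down from G5 and left by step down to Eb5.
Step in, step out in the same direction — a passing tone.
The harmony at that moment is F major triad (F, A, C); G4 is not a chord tone.
It is approached by step down from A4 and left by leap up to C5.
Step in, leap out — an escape tone.
The harmony at that moment is D half-diminished seventh chord (D, F, Ab, C); G5 is not a chord tone.
It is approached by step up from F5 and left by leap down to D5.
Step in, leap out — an escape tone.

F5 (beat 2) — passing tone; G4 (beat 5) — escape tone; G5 (beat 8) — escape tone.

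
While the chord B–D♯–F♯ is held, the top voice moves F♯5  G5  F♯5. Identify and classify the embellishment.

The harmony at that moment is B major triad (B, D♯, F♯); G5 is not a chord tone.
It is approached by step up from F♯5 and left by step down to F♯5.
Step away and step back to the same note — a neighbor tone (upper neighbor).

G5 is a neighbor tone.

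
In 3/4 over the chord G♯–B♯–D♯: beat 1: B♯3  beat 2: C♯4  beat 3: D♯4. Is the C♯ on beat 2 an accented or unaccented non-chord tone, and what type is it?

The harmony at that moment is G♯ major triad (G♯, B♯, D♯); C♯4 is not a chord tone.
It is approached by step up from B♯3 and left by step up to D♯4.
Step in, step out in the same direction — a passing tone.
It falls on a weak beat, so it is unaccented.

Unaccented passing tone.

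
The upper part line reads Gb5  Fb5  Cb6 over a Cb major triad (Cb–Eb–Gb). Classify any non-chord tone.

Fb5 is an escape tone.

The harmony at that moment is Cb major triad (Cb, Eb, Gb); Fb5 is not a chord tone.
It is approached by step down from Gb5 and left by leap up to Cb6.
Step in, leap out — an escape tone.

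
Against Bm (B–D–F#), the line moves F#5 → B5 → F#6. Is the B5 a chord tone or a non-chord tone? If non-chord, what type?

B minor triad contains B, D, F#; B is the root, so it is a chord tone.

Chord tone (the root of B minor triad).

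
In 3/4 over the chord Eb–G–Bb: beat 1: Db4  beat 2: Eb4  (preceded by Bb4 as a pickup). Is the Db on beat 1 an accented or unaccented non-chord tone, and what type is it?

The harmony at that moment is Eb major triad (Eb, G, Bb); Db4 is not a chord tone.
It is approached by leap down from Bb4 and left by step up to Eb4.
Leap in, step out — an appoggiatura.
It falls on the downbeat, so it is accented.

Accented appoggiatura.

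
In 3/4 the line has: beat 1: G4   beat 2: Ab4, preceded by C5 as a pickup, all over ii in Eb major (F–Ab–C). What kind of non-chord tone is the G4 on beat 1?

The harmony at that moment is F minor triad (F, Ab, C); G4 is not a chord tone.
It is approached by leap down from C5 and left by step up to Ab4.
Leap in, step out, metrically accented — an appoggiatura.

Appoggiatura.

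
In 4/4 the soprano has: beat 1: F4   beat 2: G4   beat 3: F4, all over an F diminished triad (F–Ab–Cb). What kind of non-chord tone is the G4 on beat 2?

The harmony at that moment is F diminished triad (F, Ab, Cb); G4 is not a chord tone.
It is approached by step up from F4 and left by step down to F4.
Step away and step back to the same note — a neighbor tone (upper neighbor).

Upper neighbor tone.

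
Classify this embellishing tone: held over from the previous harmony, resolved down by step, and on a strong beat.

Suspension.

Approach: by preparation — the pitch is first a chord tone, then held (tied or repeated) while the harmony changes under it. Departure: down by step. Metric position: strong.
A prepared dissonance that resolves downward by step — a suspension. (The same figure resolving upward would be a retardation.)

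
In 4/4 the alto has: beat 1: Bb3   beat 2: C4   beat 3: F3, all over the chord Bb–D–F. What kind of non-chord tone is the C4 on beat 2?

The harmony at that moment is Bb major triad (Bb, D, F); C4 is not a chord tone.
It is approached by step up from Bb3 and left by leap down to F3.
Step in, leap out, on a weak beat — an escape tone.

Escape tone.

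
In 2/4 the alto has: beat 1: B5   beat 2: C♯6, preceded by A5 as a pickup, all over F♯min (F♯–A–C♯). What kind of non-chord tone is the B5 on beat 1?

Passing tone.

The harmony at that moment is F♯ minor triad (F♯, A, C♯); B5 is not a chord tone.
It is approached by step up from A5 and left by step up to C♯6.
Step in, step out in the same direction — a passing tone.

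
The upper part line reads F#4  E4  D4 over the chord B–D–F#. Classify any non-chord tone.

E4 is a passing tone.

The harmony at that moment is B minor triad (B, D, F#); E4 is not a chord tone.
It is approached by step down from F#4 and left by step down to D4.
Step in, step out in the same direction — a passing tone.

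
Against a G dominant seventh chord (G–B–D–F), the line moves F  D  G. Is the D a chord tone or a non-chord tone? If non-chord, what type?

G dominant seventh chord contains G, B, D, F; D is the fifth, so it is a chord tone.

Chord tone (the fifth of G dominant seventh chord).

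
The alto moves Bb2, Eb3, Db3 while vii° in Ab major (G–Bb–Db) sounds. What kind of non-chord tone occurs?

The harmony at that moment is G diminished triad (G, Bb, Db); Eb3 is not a chord tone.
It is approached by leap up from Bb2 and left by step down to Db3.
Leap in, step out — an appoggiatura.

Eb3 is an appoggiatura.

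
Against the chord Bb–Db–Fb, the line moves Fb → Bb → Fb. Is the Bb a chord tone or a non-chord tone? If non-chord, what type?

Bb diminished triad contains Bb, Db, Fb; Bb is the root, so it is a chord tone.

Chord tone (the root of Bb diminished triad).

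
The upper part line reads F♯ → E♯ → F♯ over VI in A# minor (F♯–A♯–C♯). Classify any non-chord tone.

E♯ is a neighbor tone.

The harmony at that moment is F♯ major triad (F♯, A♯, C♯); E♯ is not a chord tone.
It is approached by step down from F♯ and left by step up to F♯.
Step away and step back to the same note — a neighbor tone (lower neighbor).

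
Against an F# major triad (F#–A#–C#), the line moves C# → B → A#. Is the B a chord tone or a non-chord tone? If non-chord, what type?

The harmony at that moment is F# major triad (F#, A#, C#); B is not a chord tone.
It is approached by step down from C# and left by step down to A#.
Step in, step out in the same direction — a passing tone.

Non-chord tone — a passing tone.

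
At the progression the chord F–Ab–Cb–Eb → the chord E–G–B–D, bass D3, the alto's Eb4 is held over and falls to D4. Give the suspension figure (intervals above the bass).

9–8 suspension.

At the second chord the bass is D3. The suspended Eb4 lies a ninth above the bass; after resolving down by step to D4, the interval above the bass becomes an octave.
Suspension figures are named by those two intervals: 9–8.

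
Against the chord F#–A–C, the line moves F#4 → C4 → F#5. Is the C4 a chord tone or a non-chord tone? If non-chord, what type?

Chord tone (the fifth of F# diminished triad).

F# diminished triad contains F#, A, C; C is the fifth, so it is a chord tone.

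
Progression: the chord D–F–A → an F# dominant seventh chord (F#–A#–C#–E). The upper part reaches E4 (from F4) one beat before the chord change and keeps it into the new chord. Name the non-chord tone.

The harmony at that moment is D minor triad (D, F, A); E4 is not a chord tone.
It is approached by step down from F4 and then sustained as the same pitch into the next harmony.
Arriving early and becoming a chord tone when the harmony changes — an anticipation.

E4 is an anticipation.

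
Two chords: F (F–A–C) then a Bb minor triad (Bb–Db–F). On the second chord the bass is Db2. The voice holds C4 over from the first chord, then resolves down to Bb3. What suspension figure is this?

At the second chord the bass is Db2. The suspended C4 lies a seventh above the bass; after resolving down by step to Bb3, the interval above the bass becomes a sixth.
Suspension figures are named by those two intervals: 7–6.

7–6 suspension.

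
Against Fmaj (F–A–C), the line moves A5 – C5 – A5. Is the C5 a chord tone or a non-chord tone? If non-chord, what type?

Chord tone (the fifth of F major triad).

F major triad contains F, A, C; C is the fifth, so it is a chord tone.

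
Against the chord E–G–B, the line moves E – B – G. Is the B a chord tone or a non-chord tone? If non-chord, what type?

Chord tone (the fifth of E minor triad).

E minor triad contains E, G, B; B is the fifth, so it is a chord tone.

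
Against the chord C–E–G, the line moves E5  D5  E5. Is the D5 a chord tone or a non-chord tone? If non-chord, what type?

The harmony at that moment is C major triad (C, E, G); D5 is not a chord tone.
It is approached by step down from E5 and left by step up to E5.
Step away and step back to the same note — a neighbor tone (lower neighbor).

Non-chord tone — a neighbor tone.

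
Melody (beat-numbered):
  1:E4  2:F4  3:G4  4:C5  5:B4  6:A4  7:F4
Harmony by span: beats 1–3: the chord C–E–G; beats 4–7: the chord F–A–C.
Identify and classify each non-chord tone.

The harmony at that moment is C major triad (C, E, G); F4 is not a chord tone.
It is approached by step up from E4 and left by step up to G4.
Step in, step out in the same direction — a passing tone.
The harmony at that moment is F major triad (F, A, C); B4 is not a chord tone.
It is approached by step down from C5 and left by step down to A4.
Step in, step out in the same direction — a passing tone.

F4 (beat 2) — passing tone; B4 (beat 5) — passing tone.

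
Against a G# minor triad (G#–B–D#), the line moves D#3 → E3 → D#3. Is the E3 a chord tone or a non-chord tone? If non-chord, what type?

Non-chord tone — a neighbor tone.

The harmony at that moment is G# minor triad (G#, B, D#); E3 is not a chord tone.
It is approached by step up from D#3 and left by step down to D#3.
Step away and step back to the same note — a neighbor tone (upper neighbor).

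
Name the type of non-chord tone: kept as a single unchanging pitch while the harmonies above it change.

Approach: none. Departure: none — a single pitch is sustained while the chords change around it, passing through harmonies that do not contain it.
No melodic motion at all; the dissonance is created entirely by the moving harmonies against the stationary note — a pedal tone (pedal point).

Pedal tone.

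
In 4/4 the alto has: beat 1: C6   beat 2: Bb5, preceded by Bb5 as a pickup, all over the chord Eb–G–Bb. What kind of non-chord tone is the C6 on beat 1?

The harmony at that moment is Eb major triad (Eb, G, Bb); C6 is not a chord tone.
It is approached by step up from Bb5 and left by step down to Bb5.
Step away and step back to the same note — a neighbor tone (upper neighbor).

Upper neighbor tone.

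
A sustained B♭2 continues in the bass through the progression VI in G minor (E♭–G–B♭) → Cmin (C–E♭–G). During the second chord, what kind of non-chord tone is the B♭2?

Pedal tone (pedal point).

The harmony at that moment is C minor triad (C, E♭, G); B♭2 is not a chord tone.
It is held over (the same pitch as the preceding B♭2) and then sustained as the same pitch into the next harmony.
Sustained through a change of harmony — a pedal tone.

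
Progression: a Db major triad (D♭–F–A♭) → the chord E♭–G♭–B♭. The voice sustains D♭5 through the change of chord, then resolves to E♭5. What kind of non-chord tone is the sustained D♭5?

The harmony at that moment is E♭ minor triad (E♭, G♭, B♭); D♭5 is not a chord tone.
It is held over (the same pitch as the preceding D♭5) and left by step up to E♭5.
Held over from the previous chord and resolving up by step — a retardation.

D♭5 is a retardation.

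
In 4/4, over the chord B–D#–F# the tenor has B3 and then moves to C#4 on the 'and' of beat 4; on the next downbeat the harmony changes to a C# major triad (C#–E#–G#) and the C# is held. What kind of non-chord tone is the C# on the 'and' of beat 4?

The harmony at that moment is B major triad (B, D#, F#); C#4 is not a chord tone.
It is approached by step up from B3 and then sustained as the same pitch into the next harmony.
Arriving early and becoming a chord tone when the harmony changes — an anticipation.

Anticipation.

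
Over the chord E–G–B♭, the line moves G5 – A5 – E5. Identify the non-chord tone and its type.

A5 is an escape tone.

The harmony at that moment is E diminished triad (E, G, B♭); A5 is not a chord tone.
It is approached by step up from G5 and left by leap down to E5.
Step in, leap out — an escape tone.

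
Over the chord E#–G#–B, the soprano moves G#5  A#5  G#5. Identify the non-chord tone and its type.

A#5 is a neighbor tone.

The harmony at that moment is E# diminished triad (E#, G#, B); A#5 is not a chord tone.
It is approached by step up from G#5 and left by step down to G#5.
Step away and step back to the same note — a neighbor tone (upper neighbor).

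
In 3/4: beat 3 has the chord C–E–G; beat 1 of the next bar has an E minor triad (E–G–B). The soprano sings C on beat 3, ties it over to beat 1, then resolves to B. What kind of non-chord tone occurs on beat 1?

The harmony at that moment is E minor triad (E, G, B); C is not a chord tone.
It is held over (the same pitch as the preceding C) and left by step down to B.
Held over from the previous chord and resolving down by step — a suspension.

Suspension.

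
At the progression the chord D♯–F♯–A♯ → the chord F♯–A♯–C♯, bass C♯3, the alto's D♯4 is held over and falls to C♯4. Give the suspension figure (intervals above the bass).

At the second chord the bass is C♯3. The suspended D♯4 lies a ninth above the bass; after resolving down by step to C♯4, the interval above the bass becomes an octave.
Suspension figures are named by those two intervals: 9–8.

9–8 suspension.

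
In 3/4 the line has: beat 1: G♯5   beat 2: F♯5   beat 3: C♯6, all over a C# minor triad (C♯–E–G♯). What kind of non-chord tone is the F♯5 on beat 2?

The harmony at that moment is C♯ minor triad (C♯, E, G♯); F♯5 is not a chord tone.
It is approached by step down from G♯5 and left by leap up to C♯6.
Step in, leap out, on a weak beat — an escape tone.

Escape tone.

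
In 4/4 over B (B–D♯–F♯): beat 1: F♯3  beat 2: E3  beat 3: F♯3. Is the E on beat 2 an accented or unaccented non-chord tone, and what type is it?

The harmony at that moment is B major triad (B, D♯, F♯); E3 is not a chord tone.
It is approached by step down from F♯3 and left by step up to F♯3.
Step away and step back to the same note — a neighbor tone (lower neighbor).
It falls on a weak beat, so it is unaccented.

Unaccented neighbor tone.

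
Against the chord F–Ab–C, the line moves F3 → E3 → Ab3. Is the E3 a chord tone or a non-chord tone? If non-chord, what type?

The harmony at that moment is F minor triad (F, Ab, C); E3 is not a chord tone.
It is approached by step down from F3 and left by leap up to Ab3.
Step in, leap out — an escape tone.

Non-chord tone — an escape tone.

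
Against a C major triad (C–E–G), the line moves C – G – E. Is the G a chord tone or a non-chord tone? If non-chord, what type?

Chord tone (the fifth of C major triad).

C major triad contains C, E, G; G is the fifth, so it is a chord tone.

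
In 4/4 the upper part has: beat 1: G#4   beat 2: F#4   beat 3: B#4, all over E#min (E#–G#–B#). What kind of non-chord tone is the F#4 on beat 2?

The harmony at that moment is E# minor triad (E#, G#, B#); F#4 is not a chord tone.
It is approached by step down from G#4 and left by leap up to B#4.
Step in, leap out, on a weak beat — an escape tone.

Escape tone.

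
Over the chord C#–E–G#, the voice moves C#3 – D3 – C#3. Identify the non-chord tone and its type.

D3 is a neighbor tone.

The harmony at that moment is C# minor triad (C#, E, G#); D3 is not a chord tone.
It is approached by step up from C#3 and left by step down to C#3.
Step away and step back to the same note — a neighbor tone (upper neighbor).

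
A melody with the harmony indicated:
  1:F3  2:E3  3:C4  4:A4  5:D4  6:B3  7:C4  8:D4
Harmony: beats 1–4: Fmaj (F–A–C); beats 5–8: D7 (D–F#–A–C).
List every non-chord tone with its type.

E3 (beat 2) — escape tone; B3 (beat 6) — appoggiatura.

The harmony at that moment is F major triad (F, A, C); E3 is not a chord tone.
It is approached by step down from F3 and left by leap up to C4.
Step in, leap out — an escape tone.
The harmony at that moment is D dominant seventh chord (D, F#, A, C); B3 is not a chord tone.
It is approached by leap down from D4 and left by step up to C4.
Leap in, step out — an appoggiatura.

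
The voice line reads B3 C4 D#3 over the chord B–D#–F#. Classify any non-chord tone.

C4 is an escape tone.

The harmony at that moment is B major triad (B, D#, F#); C4 is not a chord tone.
It is approached by step up from B3 and left by leap down to D#3.
Step in, leap out — an escape tone.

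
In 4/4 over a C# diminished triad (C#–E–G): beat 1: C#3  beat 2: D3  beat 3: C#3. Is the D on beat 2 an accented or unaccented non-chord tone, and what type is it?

Unaccented neighbor tone.

The harmony at that moment is C# diminished triad (C#, E, G); D3 is not a chord tone.
It is approached by step up from C#3 and left by step down to C#3.
Step away and step back to the same note — a neighbor tone (upper neighbor).
It falls on a weak beat, so it is unaccented.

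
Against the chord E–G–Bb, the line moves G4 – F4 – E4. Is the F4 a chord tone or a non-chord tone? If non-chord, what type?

The harmony at that moment is E diminished triad (E, G, Bb); F4 is not a chord tone.
It is approached by step down from G4 and left by step down to E4.
Step in, step out in the same direction — a passing tone.

Non-chord tone — a passing tone.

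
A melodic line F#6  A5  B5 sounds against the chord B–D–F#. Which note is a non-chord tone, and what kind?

The harmony at that moment is B minor triad (B, D, F#); A5 is not a chord tone.
It is approached by leap down from F#6 and left by step up to B5.
Leap in, step out — an appoggiatura.

A5 is an appoggiatura.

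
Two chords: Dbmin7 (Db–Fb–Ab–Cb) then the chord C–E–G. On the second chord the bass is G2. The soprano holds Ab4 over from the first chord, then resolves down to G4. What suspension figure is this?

9–8 suspension.

At the second chord the bass is G2. The suspended Ab4 lies a ninth above the bass; after resolving down by step to G4, the interval above the bass becomes an octave.
Suspension figures are named by those two intervals: 9–8.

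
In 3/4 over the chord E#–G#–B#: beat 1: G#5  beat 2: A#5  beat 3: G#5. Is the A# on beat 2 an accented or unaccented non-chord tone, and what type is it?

The harmony at that moment is E# minor triad (E#, G#, B#); A#5 is not a chord tone.
It is approached by step up from G#5 and left by step down to G#5.
Step away and step back to the same note — a neighbor tone (upper neighbor).
It falls on a weak beat, so it is unaccented.

Unaccented neighbor tone.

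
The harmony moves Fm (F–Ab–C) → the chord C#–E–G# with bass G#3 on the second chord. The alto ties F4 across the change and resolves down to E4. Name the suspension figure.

At the second chord the bass is G#3. The suspended F4 lies a seventh above the bass; after resolving down by step to E4, the interval above the bass becomes a sixth.
Suspension figures are named by those two intervals: 7–6.

7–6 suspension.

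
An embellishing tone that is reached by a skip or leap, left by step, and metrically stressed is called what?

Approach: by leap. Departure: by step. Metric position: strong.
Leap in, step out, in a metrically strong position — an appoggiatura. (It is the mirror image of the escape tone, which steps in and leaps out from a weak position.)

Appoggiatura.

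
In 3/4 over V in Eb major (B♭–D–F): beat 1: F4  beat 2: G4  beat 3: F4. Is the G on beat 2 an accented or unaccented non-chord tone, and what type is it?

The harmony at that moment is B♭ major triad (B♭, D, F); G4 is not a chord tone.
It is approached by step up from F4 and left by step down to F4.
Step away and step back to the same note — a neighbor tone (upper neighbor).
It falls on a weak beat, so it is unaccented.

Unaccented neighbor tone.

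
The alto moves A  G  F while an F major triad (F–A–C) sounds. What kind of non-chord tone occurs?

The harmony at that moment is F major triad (F, A, C); G is not a chord tone.
It is approached by step down from A and left by step down to F.
Step in, step out in the same direction — a passing tone.

G is a passing tone.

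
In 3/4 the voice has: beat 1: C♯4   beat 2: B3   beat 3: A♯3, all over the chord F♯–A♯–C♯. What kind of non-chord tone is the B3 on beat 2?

Passing tone.

The harmony at that moment is F♯ major triad (F♯, A♯, C♯); B3 is not a chord tone.
It is approached by step down from C♯4 and left by step down to A♯3.
Step in, step out in the same direction — a passing tone.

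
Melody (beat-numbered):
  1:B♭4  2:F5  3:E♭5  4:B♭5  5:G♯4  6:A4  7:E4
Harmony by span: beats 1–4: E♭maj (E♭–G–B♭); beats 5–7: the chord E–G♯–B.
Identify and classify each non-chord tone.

The harmony at that moment is E♭ major triad (E♭, G, B♭); F5 is not a chord tone.
It is approached by leap up from B♭4 and left by step down to E♭5.
Leap in, step out — an appoggiatura.
The harmony at that moment is E major triad (E, G♯, B); A4 is not a chord tone.
It is approached by step up from G♯4 and left by leap down to E4.
Step in, leap out — an escape tone.

F5 (beat 2) — appoggiatura; A4 (beat 6) — escape tone.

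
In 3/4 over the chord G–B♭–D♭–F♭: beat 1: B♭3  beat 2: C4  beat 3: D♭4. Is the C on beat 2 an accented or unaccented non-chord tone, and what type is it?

The harmony at that moment is G diminished seventh chord (G, B♭, D♭, F♭); C4 is not a chord tone.
It is approached by step up from B♭3 and left by step up to D♭4.
Step in, step out in the same direction — a passing tone.
It falls on a weak beat, so it is unaccented.

Unaccented passing tone.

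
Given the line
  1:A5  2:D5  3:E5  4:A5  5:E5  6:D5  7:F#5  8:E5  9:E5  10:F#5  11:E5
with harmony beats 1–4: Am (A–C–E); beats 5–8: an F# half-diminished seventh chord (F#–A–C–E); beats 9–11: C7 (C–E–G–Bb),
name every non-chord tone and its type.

The harmony at that moment is A minor triad (A, C, E); D5 is not a chord tone.
It is approached by leap down from A5 and left by step up to E5.
Leap in, step out — an appoggiatura.
The harmony at that moment is F# half-diminished seventh chord (F#, A, C, E); D5 is not a chord tone.
It is approached by step down from E5 and left by leap up to F#5.
Step in, leap out — an escape tone.
The harmony at that moment is C dominant seventh chord (C, E, G, Bb); F#5 is not a chord tone.
It is approached by step up from E5 and left by step down to E5.
Step away and step back to the same note — a neighbor tone (upper neighbor).

D5 (beat 2) — appoggiatura; D5 (beat 6) — escape tone; F#5 (beat 10) — neighbor tone.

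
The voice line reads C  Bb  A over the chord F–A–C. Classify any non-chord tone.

Bb is a passing tone.

The harmony at that moment is F major triad (F, A, C); Bb is not a chord tone.
It is approached by step down from C and left by step down to A.
Step in, step out in the same direction — a passing tone.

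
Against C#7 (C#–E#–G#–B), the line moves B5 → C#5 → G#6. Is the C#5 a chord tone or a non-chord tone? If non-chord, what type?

Chord tone (the root of C# dominant seventh chord).

C# dominant seventh chord contains C#, E#, G#, B; C# is the root, so it is a chord tone.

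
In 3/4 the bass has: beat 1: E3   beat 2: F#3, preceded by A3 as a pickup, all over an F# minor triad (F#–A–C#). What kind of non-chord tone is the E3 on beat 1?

Appoggiatura.

The harmony at that moment is F# minor triad (F#, A, C#); E3 is not a chord tone.
It is approached by leap down from A3 and left by step up to F#3.
Leap in, step out, metrically accented — an appoggiatura.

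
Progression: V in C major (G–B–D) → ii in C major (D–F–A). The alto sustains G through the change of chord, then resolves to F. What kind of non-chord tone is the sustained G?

The harmony at that moment is D minor triad (D, F, A); G is not a chord tone.
It is held over (the same pitch as the preceding G) and left by step down to F.
Held over from the previous chord and resolving down by step — a suspension.

G is a suspension.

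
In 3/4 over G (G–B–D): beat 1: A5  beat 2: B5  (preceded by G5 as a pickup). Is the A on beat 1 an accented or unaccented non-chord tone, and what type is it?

Accented passing tone.

The harmony at that moment is G major triad (G, B, D); A5 is not a chord tone.
It is approached by step up from G5 and left by step up to B5.
Step in, step out in the same direction — a passing tone.
It falls on the downbeat, so it is accented.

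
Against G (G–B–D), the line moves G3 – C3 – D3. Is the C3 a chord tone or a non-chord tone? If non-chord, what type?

Non-chord tone — an appoggiatura.

The harmony at that moment is G major triad (G, B, D); C3 is not a chord tone.
It is approached by leap down from G3 and left by step up to D3.
Leap in, step out — an appoggiatura.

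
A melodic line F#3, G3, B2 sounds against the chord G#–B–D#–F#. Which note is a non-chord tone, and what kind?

The harmony at that moment is G# minor seventh chord (G#, B, D#, F#); G3 is not a chord tone.
It is approached by step up from F#3 and left by leap down to B2.
Step in, leap out — an escape tone.

G3 is an escape tone.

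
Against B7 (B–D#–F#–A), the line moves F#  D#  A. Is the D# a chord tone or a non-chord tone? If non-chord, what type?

B dominant seventh chord contains B, D#, F#, A; D# is the third, so it is a chord tone.

Chord tone (the third of B dominant seventh chord).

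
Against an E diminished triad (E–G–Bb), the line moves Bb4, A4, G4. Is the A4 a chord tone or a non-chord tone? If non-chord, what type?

Non-chord tone — a passing tone.

The harmony at that moment is E diminished triad (E, G, Bb); A4 is not a chord tone.
It is approached by step down from Bb4 and left by step down to G4.
Step in, step out in the same direction — a passing tone.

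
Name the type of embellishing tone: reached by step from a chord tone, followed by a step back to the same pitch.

Neighbor tone.

Approach: by step. Departure: by step in the opposite direction, back to the starting pitch.
Stepwise on both sides but reversing to return to the same chord tone — a neighbor tone. (Had it continued onward in the same direction it would be a passing tone instead.)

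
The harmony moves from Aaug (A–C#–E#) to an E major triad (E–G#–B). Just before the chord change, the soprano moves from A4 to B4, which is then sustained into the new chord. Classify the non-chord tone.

B4 is an anticipation.

The harmony at that moment is A augmented triad (A, C#, E#); B4 is not a chord tone.
It is approached by step up from A4 and then sustained as the same pitch into the next harmony.
Arriving early and becoming a chord tone when the harmony changes — an anticipation.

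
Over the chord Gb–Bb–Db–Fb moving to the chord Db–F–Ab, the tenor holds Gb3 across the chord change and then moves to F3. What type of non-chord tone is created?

Gb3 is a suspension.

The harmony at that moment is Db major triad (Db, F, Ab); Gb3 is not a chord tone.
It is held over (the same pitch as the preceding Gb3) and left by step down to F3.
Held over from the previous chord and resolving down by step — a suspension.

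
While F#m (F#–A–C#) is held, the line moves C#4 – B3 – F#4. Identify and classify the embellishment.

The harmony at that moment is F# minor triad (F#, A, C#); B3 is not a chord tone.
It is approached by step down from C#4 and left by leap up to F#4.
Step in, leap out — an escape tone.

B3 is an escape tone.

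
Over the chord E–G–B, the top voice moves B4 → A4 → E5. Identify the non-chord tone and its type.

The harmony at that moment is E minor triad (E, G, B); A4 is not a chord tone.
It is approached by step down from B4 and left by leap up to E5.
Step in, leap out — an escape tone.

A4 is an escape tone.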